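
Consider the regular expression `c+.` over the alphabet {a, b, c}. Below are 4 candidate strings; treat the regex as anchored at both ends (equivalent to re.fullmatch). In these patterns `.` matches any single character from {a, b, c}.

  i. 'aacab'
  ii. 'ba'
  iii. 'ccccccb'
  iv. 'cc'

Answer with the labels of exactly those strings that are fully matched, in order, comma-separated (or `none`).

i. 'aacab' → no match — must start with 'c'
ii. 'ba' → no match — must start with 'c'
iii. 'ccccccb' → match
iv. 'cc' → match

iii, iv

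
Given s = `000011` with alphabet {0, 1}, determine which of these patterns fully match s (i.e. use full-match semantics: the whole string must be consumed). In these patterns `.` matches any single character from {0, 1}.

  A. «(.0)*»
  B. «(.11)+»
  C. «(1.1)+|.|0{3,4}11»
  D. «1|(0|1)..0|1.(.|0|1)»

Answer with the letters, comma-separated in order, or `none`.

A → no match
B → no match
C → match
D → no match

C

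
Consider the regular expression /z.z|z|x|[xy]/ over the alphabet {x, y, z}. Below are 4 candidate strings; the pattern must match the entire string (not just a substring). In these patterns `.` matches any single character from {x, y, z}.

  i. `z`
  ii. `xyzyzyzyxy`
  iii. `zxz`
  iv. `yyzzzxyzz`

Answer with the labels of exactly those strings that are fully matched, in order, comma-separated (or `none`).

i, iii

i → match
ii → no match
iii → match
iv → no match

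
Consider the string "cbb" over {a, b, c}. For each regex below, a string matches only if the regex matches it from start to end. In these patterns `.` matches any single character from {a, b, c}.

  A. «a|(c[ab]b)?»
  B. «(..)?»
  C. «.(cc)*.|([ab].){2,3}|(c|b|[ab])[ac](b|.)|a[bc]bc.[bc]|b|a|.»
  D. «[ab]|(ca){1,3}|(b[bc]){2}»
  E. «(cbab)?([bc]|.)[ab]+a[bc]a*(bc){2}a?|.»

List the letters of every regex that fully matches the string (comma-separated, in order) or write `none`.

A → match
B → no match
C → no match
D → no match
E → no match

A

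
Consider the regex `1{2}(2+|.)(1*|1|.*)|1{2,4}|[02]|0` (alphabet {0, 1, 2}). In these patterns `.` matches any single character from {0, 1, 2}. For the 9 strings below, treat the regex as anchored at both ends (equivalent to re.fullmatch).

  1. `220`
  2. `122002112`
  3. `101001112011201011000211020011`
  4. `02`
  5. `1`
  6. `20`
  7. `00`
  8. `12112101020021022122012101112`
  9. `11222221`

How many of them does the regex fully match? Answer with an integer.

1

1 → no match
2 → no match
3 → no match
4 → no match
5 → no match
6 → no match
7 → no match
8 → no match
9 → match
Total matched: 1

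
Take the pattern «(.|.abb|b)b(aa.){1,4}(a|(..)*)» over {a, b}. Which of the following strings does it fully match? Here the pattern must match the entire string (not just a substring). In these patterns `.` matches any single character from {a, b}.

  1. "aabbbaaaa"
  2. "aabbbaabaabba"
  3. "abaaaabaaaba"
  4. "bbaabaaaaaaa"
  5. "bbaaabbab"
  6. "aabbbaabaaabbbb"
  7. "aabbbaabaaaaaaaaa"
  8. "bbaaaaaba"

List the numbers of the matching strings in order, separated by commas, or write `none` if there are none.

1. "aabbbaaaa" → match
2 → match
3. "abaaaabaaaba" → no match
4. "bbaabaaaaaaa" → match
5. "bbaaabbab" → match
6 → match
7 → match
8. "bbaaaaaba" → match

1, 2, 4, 5, 6, 7, 8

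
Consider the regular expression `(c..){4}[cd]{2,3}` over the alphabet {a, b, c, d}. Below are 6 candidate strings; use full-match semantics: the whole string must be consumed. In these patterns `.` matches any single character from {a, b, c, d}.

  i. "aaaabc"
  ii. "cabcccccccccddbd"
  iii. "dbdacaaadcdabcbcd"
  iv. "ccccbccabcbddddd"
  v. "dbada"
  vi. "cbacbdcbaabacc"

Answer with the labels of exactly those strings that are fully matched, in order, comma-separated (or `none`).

i → no match — must start with "c"
ii → no match
iii → no match — must start with "c"
iv → no match
v → no match — must start with "c"
vi → no match

none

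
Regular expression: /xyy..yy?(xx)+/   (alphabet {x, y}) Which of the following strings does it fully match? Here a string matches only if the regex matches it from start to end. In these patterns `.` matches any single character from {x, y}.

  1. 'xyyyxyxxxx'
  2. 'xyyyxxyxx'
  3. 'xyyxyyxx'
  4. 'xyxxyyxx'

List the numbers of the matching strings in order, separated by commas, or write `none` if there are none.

1. 'xyyyxyxxxx' → match
2. 'xyyyxxyxx' → no match
3. 'xyyxyyxx' → match
4. 'xyxxyyxx' → no match — must start with 'xyy'

1, 3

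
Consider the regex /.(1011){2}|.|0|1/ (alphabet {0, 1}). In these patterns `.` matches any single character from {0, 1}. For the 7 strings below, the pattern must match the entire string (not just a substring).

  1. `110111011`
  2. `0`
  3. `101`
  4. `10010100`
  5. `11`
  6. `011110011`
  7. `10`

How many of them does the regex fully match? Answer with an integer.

2

1 → match
2 → match
3 → no match
4 → no match
5 → no match
6 → no match
7 → no match
Total matched: 2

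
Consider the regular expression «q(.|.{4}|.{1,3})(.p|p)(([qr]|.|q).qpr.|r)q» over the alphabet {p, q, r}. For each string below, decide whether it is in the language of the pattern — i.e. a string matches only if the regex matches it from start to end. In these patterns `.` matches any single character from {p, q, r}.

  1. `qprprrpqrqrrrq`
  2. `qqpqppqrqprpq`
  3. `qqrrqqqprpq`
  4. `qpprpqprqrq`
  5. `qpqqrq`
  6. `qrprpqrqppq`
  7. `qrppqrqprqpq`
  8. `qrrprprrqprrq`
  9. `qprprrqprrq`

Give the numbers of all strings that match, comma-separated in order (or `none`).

1 → no match
2 → match
3 → no match
4 → no match
5 → no match
6 → no match
7 → no match
8 → match
9 → match

2, 8, 9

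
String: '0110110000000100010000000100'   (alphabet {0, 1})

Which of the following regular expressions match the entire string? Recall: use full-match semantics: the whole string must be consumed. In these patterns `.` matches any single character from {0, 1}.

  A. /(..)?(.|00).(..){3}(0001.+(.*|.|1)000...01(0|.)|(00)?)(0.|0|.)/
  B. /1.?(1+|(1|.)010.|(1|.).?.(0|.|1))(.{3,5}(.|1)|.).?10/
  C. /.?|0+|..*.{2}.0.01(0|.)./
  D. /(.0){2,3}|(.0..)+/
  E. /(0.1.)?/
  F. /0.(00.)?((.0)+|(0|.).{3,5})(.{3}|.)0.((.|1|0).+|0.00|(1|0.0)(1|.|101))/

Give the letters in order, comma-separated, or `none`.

A → match
B → no match — must start with '1'
C → match
D → no match
E → no match
F → match

A, C, F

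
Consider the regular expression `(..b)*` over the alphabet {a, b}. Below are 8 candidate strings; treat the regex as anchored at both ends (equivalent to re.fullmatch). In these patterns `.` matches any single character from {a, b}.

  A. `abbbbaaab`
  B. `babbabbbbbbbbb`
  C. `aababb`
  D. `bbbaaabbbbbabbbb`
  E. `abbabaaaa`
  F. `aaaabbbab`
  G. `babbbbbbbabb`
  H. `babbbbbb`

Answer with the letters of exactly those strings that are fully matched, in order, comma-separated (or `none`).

C, G

A → no match
B → no match
C → match
D → no match
E → no match
F → no match
G → match
H → no match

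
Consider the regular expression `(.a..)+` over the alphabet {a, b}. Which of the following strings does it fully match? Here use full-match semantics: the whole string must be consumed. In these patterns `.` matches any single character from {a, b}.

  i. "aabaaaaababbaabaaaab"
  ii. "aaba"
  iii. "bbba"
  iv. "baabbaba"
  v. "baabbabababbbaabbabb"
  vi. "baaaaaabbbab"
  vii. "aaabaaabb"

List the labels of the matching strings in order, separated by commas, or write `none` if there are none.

i → match
ii. "aaba" → match
iii. "bbba" → no match
iv. "baabbaba" → match
v → match
vi. "baaaaaabbbab" → no match
vii. "aaabaaabb" → no match

i, ii, iv, v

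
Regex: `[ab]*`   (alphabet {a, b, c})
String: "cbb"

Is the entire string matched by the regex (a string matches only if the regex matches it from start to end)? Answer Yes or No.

No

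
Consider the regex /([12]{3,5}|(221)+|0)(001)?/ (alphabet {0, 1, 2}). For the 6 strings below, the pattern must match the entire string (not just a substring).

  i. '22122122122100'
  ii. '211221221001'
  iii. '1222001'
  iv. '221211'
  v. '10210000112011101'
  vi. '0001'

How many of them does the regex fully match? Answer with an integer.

2

i → no match
ii → no match
iii → match
iv → no match
v → no match
vi → match
Total matched: 2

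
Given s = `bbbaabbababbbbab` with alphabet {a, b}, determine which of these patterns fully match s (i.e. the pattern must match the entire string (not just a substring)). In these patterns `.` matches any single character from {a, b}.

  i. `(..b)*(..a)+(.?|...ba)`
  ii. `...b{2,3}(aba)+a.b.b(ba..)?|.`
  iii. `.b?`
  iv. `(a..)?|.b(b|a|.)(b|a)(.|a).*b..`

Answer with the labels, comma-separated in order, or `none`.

i → match
ii → no match
iii → no match
iv → match

i, iv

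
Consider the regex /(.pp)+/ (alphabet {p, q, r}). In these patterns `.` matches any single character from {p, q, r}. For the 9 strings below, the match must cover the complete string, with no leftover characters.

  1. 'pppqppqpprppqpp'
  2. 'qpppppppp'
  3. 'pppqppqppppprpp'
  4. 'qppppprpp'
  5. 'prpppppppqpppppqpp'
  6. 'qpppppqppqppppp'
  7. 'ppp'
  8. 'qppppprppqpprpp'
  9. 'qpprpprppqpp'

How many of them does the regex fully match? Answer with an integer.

8

1 → match
2 → match
3 → match
4 → match
5 → no match
6 → match
7 → match
8 → match
9 → match
Total matched: 8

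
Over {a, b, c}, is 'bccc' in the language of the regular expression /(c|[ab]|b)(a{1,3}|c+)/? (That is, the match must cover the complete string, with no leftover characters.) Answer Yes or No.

Yes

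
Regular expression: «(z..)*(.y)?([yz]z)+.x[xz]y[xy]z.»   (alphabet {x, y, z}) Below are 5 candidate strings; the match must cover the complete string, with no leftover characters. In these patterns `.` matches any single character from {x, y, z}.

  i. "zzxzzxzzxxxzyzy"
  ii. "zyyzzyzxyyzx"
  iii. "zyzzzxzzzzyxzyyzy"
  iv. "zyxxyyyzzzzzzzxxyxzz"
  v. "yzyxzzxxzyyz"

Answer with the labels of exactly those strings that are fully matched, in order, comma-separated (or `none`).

iii

i → no match
ii. "zyyzzyzxyyzx" → no match
iii → match
iv → no match
v. "yzyxzzxxzyyz" → no match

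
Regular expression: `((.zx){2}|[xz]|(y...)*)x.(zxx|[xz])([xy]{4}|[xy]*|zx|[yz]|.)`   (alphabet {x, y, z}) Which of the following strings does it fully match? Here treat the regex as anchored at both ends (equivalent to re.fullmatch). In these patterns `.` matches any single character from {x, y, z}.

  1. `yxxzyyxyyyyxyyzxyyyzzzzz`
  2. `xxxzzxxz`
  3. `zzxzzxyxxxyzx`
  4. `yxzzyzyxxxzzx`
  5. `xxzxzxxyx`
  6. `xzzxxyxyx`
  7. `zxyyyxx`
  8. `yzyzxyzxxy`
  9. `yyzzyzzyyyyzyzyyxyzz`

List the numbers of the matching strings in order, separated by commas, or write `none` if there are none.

4, 6, 8, 9

1 → no match
2 → no match
3 → no match
4 → match
5 → no match
6 → match
7 → no match
8 → match
9 → match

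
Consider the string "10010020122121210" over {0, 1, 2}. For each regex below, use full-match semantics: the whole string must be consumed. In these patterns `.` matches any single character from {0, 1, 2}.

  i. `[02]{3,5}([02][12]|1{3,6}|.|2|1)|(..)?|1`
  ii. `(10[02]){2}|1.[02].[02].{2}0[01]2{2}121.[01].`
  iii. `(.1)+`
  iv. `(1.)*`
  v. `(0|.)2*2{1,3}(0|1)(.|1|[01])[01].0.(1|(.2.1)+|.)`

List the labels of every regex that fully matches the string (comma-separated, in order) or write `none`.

ii

i → no match
ii → match
iii → no match — must end with "1"
iv → no match
v → no match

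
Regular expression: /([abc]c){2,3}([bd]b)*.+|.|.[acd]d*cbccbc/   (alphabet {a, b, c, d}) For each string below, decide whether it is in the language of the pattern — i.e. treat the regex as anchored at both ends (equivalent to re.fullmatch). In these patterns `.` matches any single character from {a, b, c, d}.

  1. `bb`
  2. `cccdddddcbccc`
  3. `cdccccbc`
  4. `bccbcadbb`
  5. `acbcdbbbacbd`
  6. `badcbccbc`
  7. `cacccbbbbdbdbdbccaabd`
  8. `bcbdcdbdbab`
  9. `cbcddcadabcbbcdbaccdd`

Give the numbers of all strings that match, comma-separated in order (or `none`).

5, 6

1 → no match
2 → no match
3 → no match
4 → no match
5 → match
6 → match
7 → no match
8 → no match
9 → no match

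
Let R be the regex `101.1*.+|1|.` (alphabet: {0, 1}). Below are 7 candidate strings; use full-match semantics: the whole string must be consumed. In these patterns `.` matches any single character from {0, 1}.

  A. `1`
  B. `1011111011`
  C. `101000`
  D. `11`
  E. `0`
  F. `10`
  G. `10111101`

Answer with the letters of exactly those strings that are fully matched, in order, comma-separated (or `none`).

A. `1` → match
B. `1011111011` → match
C. `101000` → match
D. `11` → no match
E. `0` → match
F. `10` → no match
G. `10111101` → match

A, B, C, E, G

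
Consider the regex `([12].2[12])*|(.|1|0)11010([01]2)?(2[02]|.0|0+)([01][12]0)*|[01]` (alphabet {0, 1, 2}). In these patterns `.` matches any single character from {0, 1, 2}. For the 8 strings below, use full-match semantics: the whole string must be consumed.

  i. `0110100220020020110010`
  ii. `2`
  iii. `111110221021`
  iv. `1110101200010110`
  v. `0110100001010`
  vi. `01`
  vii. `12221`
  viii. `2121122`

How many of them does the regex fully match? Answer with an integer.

2

i → match
ii → no match
iii → no match
iv → match
v → no match
vi → no match
vii → no match
viii → no match
Total matched: 2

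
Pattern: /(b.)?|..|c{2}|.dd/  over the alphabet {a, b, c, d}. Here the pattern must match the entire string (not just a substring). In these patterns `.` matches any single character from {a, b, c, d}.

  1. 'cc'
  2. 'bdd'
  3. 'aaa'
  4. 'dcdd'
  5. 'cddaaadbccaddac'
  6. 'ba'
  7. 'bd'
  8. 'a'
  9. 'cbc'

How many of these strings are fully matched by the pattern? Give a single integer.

1. 'cc' → match
2. 'bdd' → match
3. 'aaa' → no match
4. 'dcdd' → no match
5 → no match
6. 'ba' → match
7. 'bd' → match
8. 'a' → no match
9. 'cbc' → no match
Total matched: 4

4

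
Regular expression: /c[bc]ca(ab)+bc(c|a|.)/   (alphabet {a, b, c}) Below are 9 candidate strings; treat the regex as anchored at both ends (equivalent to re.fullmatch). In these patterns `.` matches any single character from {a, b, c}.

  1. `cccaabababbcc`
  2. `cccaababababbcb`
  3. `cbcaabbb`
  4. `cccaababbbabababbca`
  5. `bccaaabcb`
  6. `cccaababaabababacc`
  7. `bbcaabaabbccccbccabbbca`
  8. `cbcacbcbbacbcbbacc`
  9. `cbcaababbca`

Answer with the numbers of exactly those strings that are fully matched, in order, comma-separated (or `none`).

1, 2, 9

1 → match
2 → match
3 → no match
4 → no match
5 → no match — must start with `c`
6 → no match
7 → no match — must start with `c`
8 → no match
9 → match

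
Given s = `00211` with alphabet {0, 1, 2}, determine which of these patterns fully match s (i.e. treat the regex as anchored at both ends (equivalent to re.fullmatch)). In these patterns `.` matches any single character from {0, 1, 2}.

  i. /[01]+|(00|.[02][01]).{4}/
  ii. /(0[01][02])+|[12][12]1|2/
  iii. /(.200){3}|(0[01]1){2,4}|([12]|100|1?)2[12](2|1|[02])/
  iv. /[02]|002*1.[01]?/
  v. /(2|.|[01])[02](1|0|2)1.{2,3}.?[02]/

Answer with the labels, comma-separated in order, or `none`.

i → no match
ii → no match
iii → no match
iv → match
v → no match

iv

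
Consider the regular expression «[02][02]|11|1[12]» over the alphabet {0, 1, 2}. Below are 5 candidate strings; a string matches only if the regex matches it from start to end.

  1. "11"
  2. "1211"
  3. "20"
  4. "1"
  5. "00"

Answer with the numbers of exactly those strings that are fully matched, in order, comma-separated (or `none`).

1, 3, 5

1 → match
2 → no match
3 → match
4 → no match
5 → match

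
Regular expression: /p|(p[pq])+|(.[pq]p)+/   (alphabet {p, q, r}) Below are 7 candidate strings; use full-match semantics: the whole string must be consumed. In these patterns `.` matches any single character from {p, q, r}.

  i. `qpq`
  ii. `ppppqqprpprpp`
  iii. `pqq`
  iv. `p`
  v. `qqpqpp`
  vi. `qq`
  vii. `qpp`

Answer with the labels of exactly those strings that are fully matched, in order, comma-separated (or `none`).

iv, v, vii

i → no match
ii → no match
iii → no match
iv → match
v → match
vi → no match
vii → match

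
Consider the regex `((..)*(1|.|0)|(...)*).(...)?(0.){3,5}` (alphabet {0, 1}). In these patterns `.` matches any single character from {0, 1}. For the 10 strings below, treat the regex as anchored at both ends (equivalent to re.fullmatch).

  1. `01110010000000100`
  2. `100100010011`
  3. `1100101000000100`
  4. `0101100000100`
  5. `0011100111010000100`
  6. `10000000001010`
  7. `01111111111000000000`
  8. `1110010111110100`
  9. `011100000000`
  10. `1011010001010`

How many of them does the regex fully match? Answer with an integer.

1 → match
2. `100100010011` → no match
3 → match
4 → match
5 → match
6 → no match
7 → match
8 → no match
9. `011100000000` → match
10 → no match
Total matched: 6

6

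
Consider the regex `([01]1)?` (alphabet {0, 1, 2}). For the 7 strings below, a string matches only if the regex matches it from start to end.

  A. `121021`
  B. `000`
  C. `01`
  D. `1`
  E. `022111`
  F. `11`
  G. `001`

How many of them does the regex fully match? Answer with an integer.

A → no match
B → no match
C → match
D → no match
E → no match
F → match
G → no match
Total matched: 2

2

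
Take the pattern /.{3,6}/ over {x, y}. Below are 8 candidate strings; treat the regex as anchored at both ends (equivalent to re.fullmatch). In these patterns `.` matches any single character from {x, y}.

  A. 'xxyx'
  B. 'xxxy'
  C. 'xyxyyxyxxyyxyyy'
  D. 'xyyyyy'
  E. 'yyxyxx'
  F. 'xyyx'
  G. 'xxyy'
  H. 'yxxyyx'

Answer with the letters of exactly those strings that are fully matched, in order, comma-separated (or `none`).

A, B, D, E, F, G, H

A → match
B → match
C → no match
D → match
E → match
F → match
G → match
H → match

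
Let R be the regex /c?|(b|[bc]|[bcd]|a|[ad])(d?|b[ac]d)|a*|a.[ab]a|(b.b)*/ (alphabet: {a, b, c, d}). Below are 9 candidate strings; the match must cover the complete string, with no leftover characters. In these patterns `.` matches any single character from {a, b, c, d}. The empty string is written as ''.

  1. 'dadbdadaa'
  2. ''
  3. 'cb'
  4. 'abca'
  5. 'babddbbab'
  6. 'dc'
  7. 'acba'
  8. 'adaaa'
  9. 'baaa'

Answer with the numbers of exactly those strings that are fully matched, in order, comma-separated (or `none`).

2, 7

1 → no match
2 → match
3 → no match
4 → no match
5 → no match
6 → no match
7 → match
8 → no match
9 → no match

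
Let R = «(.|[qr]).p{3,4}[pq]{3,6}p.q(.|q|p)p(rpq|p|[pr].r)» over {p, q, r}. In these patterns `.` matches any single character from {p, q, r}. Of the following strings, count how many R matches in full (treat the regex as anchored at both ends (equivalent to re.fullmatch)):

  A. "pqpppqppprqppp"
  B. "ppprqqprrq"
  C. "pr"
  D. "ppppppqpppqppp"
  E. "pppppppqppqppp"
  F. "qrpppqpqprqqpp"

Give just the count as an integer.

4

A → match
B. "ppprqqprrq" → no match
C. "pr" → no match
D → match
E → match
F → match
Total matched: 4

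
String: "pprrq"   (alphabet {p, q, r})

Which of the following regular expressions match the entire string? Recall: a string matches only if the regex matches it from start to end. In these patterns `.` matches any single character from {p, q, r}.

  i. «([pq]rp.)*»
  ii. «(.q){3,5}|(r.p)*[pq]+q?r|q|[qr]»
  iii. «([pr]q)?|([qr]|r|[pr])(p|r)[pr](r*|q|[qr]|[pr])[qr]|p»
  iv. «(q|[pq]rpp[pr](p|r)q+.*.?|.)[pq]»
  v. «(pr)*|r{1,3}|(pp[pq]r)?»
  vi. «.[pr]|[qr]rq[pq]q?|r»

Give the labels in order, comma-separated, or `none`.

iii

i → no match
ii → no match
iii → match
iv → no match
v → no match
vi → no match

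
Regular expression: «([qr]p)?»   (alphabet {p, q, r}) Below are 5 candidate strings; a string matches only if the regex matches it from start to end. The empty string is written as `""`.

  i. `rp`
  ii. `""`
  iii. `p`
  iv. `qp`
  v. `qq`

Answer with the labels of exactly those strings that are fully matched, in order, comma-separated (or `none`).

i, ii, iv

i → match
ii → match
iii → no match
iv → match
v → no match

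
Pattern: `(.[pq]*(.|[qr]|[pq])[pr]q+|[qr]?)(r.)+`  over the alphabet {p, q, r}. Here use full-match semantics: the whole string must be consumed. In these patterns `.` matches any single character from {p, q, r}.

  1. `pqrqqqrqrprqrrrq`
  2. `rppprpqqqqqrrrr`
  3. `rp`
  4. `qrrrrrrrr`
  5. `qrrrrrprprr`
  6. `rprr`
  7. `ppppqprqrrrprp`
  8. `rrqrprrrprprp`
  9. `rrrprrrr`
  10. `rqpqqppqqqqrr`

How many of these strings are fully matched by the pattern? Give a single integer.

10

1 → match
2 → match
3. `rp` → match
4. `qrrrrrrrr` → match
5. `qrrrrrprprr` → match
6. `rprr` → match
7 → match
8 → match
9. `rrrprrrr` → match
10 → match
Total matched: 10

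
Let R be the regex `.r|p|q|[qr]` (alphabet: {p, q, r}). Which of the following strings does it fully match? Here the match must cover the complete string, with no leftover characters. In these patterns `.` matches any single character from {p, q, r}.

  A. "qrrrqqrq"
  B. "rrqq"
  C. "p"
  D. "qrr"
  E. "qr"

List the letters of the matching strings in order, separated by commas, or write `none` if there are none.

C, E

A. "qrrrqqrq" → no match
B. "rrqq" → no match
C. "p" → match
D. "qrr" → no match
E. "qr" → match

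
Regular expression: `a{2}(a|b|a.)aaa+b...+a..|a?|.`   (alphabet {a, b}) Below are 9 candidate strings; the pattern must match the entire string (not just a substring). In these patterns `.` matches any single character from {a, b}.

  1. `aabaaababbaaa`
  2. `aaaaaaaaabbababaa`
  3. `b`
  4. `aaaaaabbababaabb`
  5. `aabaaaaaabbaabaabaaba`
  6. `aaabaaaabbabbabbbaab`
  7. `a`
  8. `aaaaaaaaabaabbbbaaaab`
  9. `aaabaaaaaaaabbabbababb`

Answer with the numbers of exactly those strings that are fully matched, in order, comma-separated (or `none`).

1, 3, 4, 5, 6, 7, 8, 9

1 → match
2 → no match
3. `b` → match
4 → match
5 → match
6 → match
7. `a` → match
8 → match
9 → match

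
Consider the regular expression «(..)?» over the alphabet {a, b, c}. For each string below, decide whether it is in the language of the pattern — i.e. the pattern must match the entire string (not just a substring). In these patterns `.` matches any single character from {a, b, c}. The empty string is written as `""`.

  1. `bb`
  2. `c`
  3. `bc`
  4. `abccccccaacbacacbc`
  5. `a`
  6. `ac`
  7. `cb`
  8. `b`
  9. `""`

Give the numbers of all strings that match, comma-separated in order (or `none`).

1, 3, 6, 7, 9

1 → match
2 → no match
3 → match
4 → no match
5 → no match
6 → match
7 → match
8 → no match
9 → match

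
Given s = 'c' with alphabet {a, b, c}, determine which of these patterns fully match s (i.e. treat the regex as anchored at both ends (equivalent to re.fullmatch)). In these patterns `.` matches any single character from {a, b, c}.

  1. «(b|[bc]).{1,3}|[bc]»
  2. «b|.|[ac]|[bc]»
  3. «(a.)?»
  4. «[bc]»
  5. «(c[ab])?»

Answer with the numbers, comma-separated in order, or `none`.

1, 2, 4

1 → match
2 → match
3 → no match
4 → match
5 → no match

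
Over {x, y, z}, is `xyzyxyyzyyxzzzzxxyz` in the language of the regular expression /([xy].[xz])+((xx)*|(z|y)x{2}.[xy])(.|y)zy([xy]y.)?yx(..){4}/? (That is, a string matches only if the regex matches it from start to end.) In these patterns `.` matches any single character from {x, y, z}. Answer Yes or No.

No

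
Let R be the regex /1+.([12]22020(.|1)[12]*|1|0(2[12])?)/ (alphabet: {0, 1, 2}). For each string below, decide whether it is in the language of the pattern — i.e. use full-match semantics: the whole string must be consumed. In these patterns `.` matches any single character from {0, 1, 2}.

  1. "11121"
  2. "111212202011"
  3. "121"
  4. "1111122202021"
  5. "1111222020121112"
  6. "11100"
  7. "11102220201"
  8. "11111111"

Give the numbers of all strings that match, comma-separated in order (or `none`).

1 → match
2 → match
3 → match
4 → match
5 → match
6 → match
7 → match
8 → match

1, 2, 3, 4, 5, 6, 7, 8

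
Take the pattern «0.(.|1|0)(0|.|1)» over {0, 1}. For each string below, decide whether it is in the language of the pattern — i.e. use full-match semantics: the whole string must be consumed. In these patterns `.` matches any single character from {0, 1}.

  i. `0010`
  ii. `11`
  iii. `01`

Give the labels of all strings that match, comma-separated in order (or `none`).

i → match
ii → no match — must start with `0`
iii → no match

i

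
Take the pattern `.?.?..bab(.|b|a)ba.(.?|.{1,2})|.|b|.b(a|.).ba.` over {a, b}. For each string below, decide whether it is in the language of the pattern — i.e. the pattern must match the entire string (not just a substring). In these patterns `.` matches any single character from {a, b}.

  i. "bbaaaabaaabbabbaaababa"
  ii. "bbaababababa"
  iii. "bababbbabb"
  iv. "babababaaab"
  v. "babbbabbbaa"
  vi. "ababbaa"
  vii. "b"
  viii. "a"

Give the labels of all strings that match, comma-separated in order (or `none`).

i → no match
ii. "bbaababababa" → match
iii. "bababbbabb" → match
iv. "babababaaab" → match
v. "babbbabbbaa" → match
vi. "ababbaa" → match
vii. "b" → match
viii. "a" → match

ii, iii, iv, v, vi, vii, viii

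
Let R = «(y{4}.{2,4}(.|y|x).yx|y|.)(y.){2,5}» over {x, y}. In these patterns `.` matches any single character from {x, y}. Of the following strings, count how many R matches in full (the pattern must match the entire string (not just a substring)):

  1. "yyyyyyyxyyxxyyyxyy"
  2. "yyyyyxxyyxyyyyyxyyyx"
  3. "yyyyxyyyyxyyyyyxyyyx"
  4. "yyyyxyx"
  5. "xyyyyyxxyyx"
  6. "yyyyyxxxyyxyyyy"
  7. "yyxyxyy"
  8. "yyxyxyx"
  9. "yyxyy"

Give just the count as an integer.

1 → no match
2 → match
3 → match
4 → match
5 → no match
6 → match
7 → match
8 → match
9 → match
Total matched: 7

7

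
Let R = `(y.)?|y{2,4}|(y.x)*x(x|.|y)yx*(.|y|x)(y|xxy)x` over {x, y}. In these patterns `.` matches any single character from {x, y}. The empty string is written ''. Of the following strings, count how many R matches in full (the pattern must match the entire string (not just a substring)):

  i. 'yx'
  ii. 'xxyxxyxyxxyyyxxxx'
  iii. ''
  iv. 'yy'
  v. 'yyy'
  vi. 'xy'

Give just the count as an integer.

4

i → match
ii → no match
iii → match
iv → match
v → match
vi → no match
Total matched: 4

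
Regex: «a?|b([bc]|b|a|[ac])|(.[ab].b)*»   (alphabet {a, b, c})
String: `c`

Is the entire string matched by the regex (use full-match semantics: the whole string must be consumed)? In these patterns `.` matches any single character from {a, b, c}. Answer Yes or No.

No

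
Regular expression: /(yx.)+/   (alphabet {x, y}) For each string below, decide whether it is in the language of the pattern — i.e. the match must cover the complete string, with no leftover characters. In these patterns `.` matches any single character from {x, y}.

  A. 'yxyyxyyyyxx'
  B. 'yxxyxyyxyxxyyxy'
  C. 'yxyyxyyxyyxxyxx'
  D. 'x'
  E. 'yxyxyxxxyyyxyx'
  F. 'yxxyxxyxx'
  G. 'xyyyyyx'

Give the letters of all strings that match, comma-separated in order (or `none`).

C, F

A → no match
B → no match
C → match
D → no match — must start with 'yx'
E → no match
F → match
G → no match — must start with 'yx'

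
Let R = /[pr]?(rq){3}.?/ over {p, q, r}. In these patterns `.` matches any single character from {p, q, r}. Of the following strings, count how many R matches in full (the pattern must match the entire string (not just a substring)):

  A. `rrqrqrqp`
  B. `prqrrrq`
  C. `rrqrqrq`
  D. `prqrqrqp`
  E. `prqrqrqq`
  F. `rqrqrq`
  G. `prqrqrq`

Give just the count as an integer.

6

A. `rrqrqrqp` → match
B. `prqrrrq` → no match
C. `rrqrqrq` → match
D. `prqrqrqp` → match
E. `prqrqrqq` → match
F. `rqrqrq` → match
G. `prqrqrq` → match
Total matched: 6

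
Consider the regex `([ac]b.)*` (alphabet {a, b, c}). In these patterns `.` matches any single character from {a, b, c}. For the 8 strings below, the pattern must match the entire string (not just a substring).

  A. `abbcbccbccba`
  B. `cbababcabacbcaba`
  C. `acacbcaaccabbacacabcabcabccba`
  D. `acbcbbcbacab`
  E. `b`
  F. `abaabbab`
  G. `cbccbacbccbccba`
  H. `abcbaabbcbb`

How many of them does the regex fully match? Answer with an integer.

2

A → match
B → no match
C → no match
D → no match
E → no match
F → no match
G → match
H → no match
Total matched: 2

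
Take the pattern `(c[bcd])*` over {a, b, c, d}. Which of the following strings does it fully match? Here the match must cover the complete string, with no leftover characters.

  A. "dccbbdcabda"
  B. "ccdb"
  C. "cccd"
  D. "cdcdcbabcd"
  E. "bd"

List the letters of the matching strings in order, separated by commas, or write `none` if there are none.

C

A. "dccbbdcabda" → no match
B. "ccdb" → no match
C. "cccd" → match
D. "cdcdcbabcd" → no match
E. "bd" → no match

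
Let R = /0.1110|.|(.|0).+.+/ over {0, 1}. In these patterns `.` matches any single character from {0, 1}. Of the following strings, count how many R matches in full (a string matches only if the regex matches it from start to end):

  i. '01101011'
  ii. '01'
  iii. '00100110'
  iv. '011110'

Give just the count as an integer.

3

i. '01101011' → match
ii. '01' → no match
iii. '00100110' → match
iv. '011110' → match
Total matched: 3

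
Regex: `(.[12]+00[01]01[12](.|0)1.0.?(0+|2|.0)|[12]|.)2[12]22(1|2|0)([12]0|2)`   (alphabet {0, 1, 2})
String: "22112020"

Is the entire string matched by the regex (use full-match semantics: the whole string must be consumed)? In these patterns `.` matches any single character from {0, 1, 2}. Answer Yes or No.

No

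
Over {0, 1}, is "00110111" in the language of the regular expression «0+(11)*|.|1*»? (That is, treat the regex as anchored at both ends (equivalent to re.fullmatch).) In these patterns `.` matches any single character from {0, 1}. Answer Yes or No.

No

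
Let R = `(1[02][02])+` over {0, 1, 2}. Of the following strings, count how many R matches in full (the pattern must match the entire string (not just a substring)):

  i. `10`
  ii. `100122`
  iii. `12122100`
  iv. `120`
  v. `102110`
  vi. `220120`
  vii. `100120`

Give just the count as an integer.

i → no match
ii → match
iii → no match
iv → match
v → no match
vi → no match — must start with `1`
vii → match
Total matched: 3

3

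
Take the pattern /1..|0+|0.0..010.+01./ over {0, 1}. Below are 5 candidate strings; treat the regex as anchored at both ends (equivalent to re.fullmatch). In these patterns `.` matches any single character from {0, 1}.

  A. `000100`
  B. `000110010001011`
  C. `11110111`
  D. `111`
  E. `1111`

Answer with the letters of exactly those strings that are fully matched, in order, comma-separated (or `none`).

A → no match
B → no match
C → no match
D → match
E → no match

D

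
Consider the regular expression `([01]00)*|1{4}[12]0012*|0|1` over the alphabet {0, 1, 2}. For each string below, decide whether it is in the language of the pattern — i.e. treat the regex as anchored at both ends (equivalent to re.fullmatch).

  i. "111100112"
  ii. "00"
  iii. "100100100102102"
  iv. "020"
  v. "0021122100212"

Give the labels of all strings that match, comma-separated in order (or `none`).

i → no match
ii → no match
iii → no match
iv → no match
v → no match

none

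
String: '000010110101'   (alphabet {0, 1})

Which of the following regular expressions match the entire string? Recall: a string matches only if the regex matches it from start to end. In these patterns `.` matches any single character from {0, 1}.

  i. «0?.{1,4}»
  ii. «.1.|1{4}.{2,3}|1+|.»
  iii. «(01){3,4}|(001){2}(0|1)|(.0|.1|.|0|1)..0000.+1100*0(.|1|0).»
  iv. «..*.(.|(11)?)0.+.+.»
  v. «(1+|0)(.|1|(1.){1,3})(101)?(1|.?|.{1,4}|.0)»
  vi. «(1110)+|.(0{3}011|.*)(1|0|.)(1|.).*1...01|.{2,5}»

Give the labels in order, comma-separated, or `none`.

i → no match
ii → no match
iii → no match
iv → match
v → no match
vi → match

iv, vi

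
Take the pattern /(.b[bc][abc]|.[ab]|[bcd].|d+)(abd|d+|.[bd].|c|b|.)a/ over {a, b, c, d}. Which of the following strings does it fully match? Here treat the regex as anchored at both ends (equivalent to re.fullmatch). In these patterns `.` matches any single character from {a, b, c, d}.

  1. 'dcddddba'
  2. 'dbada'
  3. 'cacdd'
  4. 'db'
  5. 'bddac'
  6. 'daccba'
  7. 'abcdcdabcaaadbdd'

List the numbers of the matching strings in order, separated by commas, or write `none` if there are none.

1 → no match
2 → no match
3 → no match — must end with 'a'
4 → no match — must end with 'a'
5 → no match — must end with 'a'
6 → no match
7 → no match — must end with 'a'

none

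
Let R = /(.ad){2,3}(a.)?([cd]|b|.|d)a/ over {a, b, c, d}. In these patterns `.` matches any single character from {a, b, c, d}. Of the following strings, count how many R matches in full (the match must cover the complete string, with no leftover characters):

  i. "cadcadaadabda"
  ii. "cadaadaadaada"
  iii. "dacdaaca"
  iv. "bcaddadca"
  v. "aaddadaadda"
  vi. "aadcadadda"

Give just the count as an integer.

4

i → match
ii → match
iii → no match
iv → no match
v → match
vi → match
Total matched: 4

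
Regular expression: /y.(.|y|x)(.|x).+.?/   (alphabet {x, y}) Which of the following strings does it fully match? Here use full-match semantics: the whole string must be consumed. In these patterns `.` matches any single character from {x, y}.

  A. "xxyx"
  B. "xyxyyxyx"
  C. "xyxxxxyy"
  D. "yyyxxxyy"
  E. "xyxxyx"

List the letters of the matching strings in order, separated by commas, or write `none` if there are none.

A → no match — must start with "y"
B → no match — must start with "y"
C → no match — must start with "y"
D → match
E → no match — must start with "y"

D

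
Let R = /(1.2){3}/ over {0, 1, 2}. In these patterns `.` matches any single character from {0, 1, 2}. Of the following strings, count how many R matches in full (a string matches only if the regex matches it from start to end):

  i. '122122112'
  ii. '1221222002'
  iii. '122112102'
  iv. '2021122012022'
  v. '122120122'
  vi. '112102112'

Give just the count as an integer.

i → match
ii → no match
iii → match
iv → no match — must start with '1'
v → no match
vi → match
Total matched: 3

3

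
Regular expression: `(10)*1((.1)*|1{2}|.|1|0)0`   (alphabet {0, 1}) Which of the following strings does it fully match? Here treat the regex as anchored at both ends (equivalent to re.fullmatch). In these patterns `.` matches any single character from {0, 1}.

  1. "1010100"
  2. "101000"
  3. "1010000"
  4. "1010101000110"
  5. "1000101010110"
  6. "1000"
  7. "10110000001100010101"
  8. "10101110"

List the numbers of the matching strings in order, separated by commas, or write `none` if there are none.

1, 8

1 → match
2 → no match
3 → no match
4 → no match
5 → no match
6 → no match
7 → no match — must end with "0"
8 → match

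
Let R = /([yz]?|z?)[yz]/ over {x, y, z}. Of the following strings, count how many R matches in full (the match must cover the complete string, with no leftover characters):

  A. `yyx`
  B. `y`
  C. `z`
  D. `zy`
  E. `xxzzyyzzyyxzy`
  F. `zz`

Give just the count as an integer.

A. `yyx` → no match
B. `y` → match
C. `z` → match
D. `zy` → match
E → no match
F. `zz` → match
Total matched: 4

4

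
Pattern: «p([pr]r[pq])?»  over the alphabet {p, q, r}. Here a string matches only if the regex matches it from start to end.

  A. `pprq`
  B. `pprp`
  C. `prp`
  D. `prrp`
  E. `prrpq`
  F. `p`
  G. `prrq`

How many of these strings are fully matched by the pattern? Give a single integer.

5

A → match
B → match
C → no match
D → match
E → no match
F → match
G → match
Total matched: 5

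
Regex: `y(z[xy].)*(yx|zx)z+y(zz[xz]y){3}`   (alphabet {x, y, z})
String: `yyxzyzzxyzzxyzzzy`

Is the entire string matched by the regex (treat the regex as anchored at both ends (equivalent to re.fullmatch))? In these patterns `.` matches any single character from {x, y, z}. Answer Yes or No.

Yes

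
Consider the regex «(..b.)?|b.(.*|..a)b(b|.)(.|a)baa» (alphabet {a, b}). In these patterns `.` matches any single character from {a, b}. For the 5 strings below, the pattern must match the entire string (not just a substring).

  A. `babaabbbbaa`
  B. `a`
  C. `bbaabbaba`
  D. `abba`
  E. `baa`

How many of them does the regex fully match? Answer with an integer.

2

A → match
B → no match
C → no match
D → match
E → no match
Total matched: 2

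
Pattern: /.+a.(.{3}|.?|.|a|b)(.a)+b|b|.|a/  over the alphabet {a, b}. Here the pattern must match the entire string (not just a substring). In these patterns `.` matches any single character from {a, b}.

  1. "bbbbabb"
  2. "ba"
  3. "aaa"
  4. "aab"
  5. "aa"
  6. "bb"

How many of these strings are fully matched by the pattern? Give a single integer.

0

1. "bbbbabb" → no match
2. "ba" → no match
3. "aaa" → no match
4. "aab" → no match
5. "aa" → no match
6. "bb" → no match
Total matched: 0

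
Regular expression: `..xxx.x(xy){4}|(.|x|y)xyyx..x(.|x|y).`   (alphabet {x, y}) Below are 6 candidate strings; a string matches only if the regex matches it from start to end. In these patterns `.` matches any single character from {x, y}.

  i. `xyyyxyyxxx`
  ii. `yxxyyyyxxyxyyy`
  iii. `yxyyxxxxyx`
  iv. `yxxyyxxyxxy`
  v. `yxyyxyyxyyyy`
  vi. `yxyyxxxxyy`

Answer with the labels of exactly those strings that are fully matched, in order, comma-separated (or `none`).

i → no match
ii → no match
iii → match
iv → no match
v → no match
vi → match

iii, vi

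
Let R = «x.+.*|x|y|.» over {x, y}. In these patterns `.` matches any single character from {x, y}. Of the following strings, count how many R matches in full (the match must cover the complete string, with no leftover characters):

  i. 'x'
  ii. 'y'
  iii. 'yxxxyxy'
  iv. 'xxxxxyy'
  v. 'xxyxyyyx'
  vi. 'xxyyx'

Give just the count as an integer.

i → match
ii → match
iii → no match
iv → match
v → match
vi → match
Total matched: 5

5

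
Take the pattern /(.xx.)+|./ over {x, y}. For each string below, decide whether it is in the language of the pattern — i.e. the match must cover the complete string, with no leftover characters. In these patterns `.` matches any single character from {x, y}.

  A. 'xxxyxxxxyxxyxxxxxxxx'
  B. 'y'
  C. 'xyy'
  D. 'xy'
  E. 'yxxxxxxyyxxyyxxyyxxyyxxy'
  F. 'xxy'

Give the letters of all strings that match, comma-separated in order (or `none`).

A, B, E

A → match
B. 'y' → match
C. 'xyy' → no match
D. 'xy' → no match
E → match
F. 'xxy' → no match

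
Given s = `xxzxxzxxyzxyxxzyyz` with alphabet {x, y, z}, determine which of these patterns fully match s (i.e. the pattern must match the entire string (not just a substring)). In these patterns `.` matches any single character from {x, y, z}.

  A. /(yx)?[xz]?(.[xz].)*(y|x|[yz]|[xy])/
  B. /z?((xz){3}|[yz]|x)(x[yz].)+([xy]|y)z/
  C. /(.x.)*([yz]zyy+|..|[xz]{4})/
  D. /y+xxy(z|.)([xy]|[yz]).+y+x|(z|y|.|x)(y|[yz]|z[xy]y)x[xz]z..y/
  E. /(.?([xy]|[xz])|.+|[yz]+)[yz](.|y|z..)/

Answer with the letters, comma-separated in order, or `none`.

B, E

A → no match
B → match
C → no match
D → no match
E → match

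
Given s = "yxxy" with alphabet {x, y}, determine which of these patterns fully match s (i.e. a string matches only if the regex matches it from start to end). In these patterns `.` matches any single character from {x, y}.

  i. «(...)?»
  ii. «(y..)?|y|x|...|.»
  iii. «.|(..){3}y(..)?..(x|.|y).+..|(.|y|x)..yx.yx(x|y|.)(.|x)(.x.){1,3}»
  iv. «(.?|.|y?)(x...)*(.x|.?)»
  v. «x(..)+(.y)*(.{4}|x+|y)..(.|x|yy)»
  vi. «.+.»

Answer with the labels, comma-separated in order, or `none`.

i → no match
ii → no match
iii → no match
iv → no match
v → no match — must start with "x"
vi → match

vi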